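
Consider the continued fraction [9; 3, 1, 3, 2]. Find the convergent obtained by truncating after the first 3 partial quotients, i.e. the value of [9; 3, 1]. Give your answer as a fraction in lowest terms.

Starting at the tail and folding back:
Start with 1.
3 + 1/(1/1) = 3 + 1/1 = 4/1
9 + 1/(4/1) = 9 + 1/4 = 37/4

37/4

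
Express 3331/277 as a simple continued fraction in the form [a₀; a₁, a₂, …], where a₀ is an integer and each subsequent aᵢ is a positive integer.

[12; 39, 1, 1, 3]

Run the Euclidean algorithm, recording each quotient:
3331 ÷ 277 → quotient 12, remainder 7
277 ÷ 7 → quotient 39, remainder 4
7 ÷ 4 → quotient 1, remainder 3
4 ÷ 3 → quotient 1, remainder 1
3 ÷ 1 → quotient 3, remainder 0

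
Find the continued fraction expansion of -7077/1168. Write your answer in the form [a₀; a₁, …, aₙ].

Apply division with remainder until the remainder is 0:
-7077 ÷ 1168 → quotient -7, remainder 1099
1168 ÷ 1099 → quotient 1, remainder 69
1099 ÷ 69 → quotient 15, remainder 64
69 ÷ 64 → quotient 1, remainder 5
64 ÷ 5 → quotient 12, remainder 4
5 ÷ 4 → quotient 1, remainder 1
4 ÷ 1 → quotient 4, remainder 0

[-7; 1, 15, 1, 12, 1, 4]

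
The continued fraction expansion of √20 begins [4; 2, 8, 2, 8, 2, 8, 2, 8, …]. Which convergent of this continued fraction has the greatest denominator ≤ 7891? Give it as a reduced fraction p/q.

24476/5473

a_0 = 4: 4/1  (≤ bound)
a_1 = 2: 9/2  (≤ bound)
a_2 = 8: 76/17  (≤ bound)
a_3 = 2: 161/36  (≤ bound)
a_4 = 8: 1364/305  (≤ bound)
a_5 = 2: 2889/646  (≤ bound)
a_6 = 8: 24476/5473  (≤ bound)
a_7 = 2: 51841/11592  (> 7891, stop)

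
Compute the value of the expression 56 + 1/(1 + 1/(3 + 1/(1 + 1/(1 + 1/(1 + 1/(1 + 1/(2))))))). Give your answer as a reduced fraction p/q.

Use the convergent recurrence hₖ = aₖ·hₖ₋₁ + hₖ₋₂ (and likewise for the denominators kₖ):
a_0 = 56: 56/1
a_1 = 1: 57/1
a_2 = 3: 227/4
a_3 = 1: 284/5
a_4 = 1: 511/9
a_5 = 1: 795/14
a_6 = 1: 1306/23
a_7 = 2: 3407/60

3407/60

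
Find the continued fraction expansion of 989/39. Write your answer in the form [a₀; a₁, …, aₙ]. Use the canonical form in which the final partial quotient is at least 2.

[25; 2, 1, 3, 1, 2]

989 = 25·39 + 14, so a_0 = 25
39 = 2·14 + 11, so a_1 = 2
14 = 1·11 + 3, so a_2 = 1
11 = 3·3 + 2, so a_3 = 3
3 = 1·2 + 1, so a_4 = 1
2 = 2·1 + 0, so a_5 = 2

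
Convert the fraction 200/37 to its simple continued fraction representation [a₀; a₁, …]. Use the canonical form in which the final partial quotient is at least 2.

Run the Euclidean algorithm, recording each quotient:
⌊200/37⌋ = 5, remainder 15
⌊37/15⌋ = 2, remainder 7
⌊15/7⌋ = 2, remainder 1
⌊7/1⌋ = 7, remainder 0

[5; 2, 2, 7]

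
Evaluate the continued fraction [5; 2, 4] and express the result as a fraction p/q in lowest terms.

a_0 = 5: 5/1
a_1 = 2: 11/2
a_2 = 4: 49/9

49/9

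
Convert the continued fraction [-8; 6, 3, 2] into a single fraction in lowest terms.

-345/44

Starting at the tail and folding back:
Start with 2.
3 + 1/(2/1) = 3 + 1/2 = 7/2
6 + 1/(7/2) = 6 + 2/7 = 44/7
-8 + 1/(44/7) = -8 + 7/44 = -345/44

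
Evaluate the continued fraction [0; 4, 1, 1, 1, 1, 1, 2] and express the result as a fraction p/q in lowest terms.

Use the convergent recurrence hₖ = aₖ·hₖ₋₁ + hₖ₋₂ (and likewise for the denominators kₖ):
a_0 = 0: 0/1
a_1 = 4: 1/4
a_2 = 1: 1/5
a_3 = 1: 2/9
a_4 = 1: 3/14
a_5 = 1: 5/23
a_6 = 1: 8/37
a_7 = 2: 21/97

21/97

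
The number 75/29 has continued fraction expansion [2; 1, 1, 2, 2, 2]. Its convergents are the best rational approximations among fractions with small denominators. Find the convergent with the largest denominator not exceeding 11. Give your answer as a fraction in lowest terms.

13/5

a_0 = 2: 2/1  (≤ bound)
a_1 = 1: 3/1  (≤ bound)
a_2 = 1: 5/2  (≤ bound)
a_3 = 2: 13/5  (≤ bound)
a_4 = 2: 31/12  (> 11, stop)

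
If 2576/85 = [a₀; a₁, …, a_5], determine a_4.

Apply division with remainder until the remainder is 0:
2576 ÷ 85 → quotient 30, remainder 26
85 ÷ 26 → quotient 3, remainder 7
26 ÷ 7 → quotient 3, remainder 5
7 ÷ 5 → quotient 1, remainder 2
5 ÷ 2 → quotient 2, remainder 1

2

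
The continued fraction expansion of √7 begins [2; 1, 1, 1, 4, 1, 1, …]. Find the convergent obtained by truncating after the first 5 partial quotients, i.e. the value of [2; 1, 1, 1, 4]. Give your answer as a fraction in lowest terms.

Start with 4.
1 + 1/(4/1) = 1 + 1/4 = 5/4
1 + 1/(5/4) = 1 + 4/5 = 9/5
1 + 1/(9/5) = 1 + 5/9 = 14/9
2 + 1/(14/9) = 2 + 9/14 = 37/14

37/14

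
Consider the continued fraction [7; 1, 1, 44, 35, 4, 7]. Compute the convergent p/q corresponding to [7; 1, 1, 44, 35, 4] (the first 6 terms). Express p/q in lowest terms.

94248/12557

Build up convergents one term at a time:
a_0 = 7: 7/1
a_1 = 1: 8/1
a_2 = 1: 15/2
a_3 = 44: 668/89
a_4 = 35: 23395/3117
a_5 = 4: 94248/12557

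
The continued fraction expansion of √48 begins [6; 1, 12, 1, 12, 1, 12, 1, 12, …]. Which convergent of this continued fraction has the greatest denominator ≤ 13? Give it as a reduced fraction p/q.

90/13

List convergents until the denominator exceeds the bound:
a_0 = 6: 6/1  (≤ bound)
a_1 = 1: 7/1  (≤ bound)
a_2 = 12: 90/13  (≤ bound)
a_3 = 1: 97/14  (> 13, stop)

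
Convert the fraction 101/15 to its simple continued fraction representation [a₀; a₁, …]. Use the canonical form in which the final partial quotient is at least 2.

⌊101/15⌋ = 6, remainder 11
⌊15/11⌋ = 1, remainder 4
⌊11/4⌋ = 2, remainder 3
⌊4/3⌋ = 1, remainder 1
⌊3/1⌋ = 3, remainder 0

[6; 1, 2, 1, 3]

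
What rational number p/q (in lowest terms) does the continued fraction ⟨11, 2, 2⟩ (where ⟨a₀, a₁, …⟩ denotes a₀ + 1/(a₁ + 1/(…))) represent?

Build up convergents one term at a time:
a_0 = 11: 11/1
a_1 = 2: 23/2
a_2 = 2: 57/5

57/5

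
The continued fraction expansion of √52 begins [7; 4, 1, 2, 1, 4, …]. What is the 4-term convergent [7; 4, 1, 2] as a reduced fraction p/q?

101/14

Collapse the nested fraction from the inside out:
Start with 2.
1 + 1/(2/1) = 1 + 1/2 = 3/2
4 + 1/(3/2) = 4 + 2/3 = 14/3
7 + 1/(14/3) = 7 + 3/14 = 101/14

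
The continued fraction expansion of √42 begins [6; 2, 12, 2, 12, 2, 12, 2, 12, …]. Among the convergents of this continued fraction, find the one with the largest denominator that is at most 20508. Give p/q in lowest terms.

109194/16849

a_0 = 6: 6/1  (≤ bound)
a_1 = 2: 13/2  (≤ bound)
a_2 = 12: 162/25  (≤ bound)
a_3 = 2: 337/52  (≤ bound)
a_4 = 12: 4206/649  (≤ bound)
a_5 = 2: 8749/1350  (≤ bound)
a_6 = 12: 109194/16849  (≤ bound)
a_7 = 2: 227137/35048  (> 20508, stop)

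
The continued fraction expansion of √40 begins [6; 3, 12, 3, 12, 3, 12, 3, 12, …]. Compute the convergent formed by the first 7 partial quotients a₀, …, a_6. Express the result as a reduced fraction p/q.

a_0 = 6: 6/1
a_1 = 3: 19/3
a_2 = 12: 234/37
a_3 = 3: 721/114
a_4 = 12: 8886/1405
a_5 = 3: 27379/4329
a_6 = 12: 337434/53353

337434/53353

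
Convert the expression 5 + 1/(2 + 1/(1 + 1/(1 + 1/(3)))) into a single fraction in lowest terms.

Collapse the nested fraction from the inside out:
Start with 3.
1 + 1/(3/1) = 1 + 1/3 = 4/3
1 + 1/(4/3) = 1 + 3/4 = 7/4
2 + 1/(7/4) = 2 + 4/7 = 18/7
5 + 1/(18/7) = 5 + 7/18 = 97/18

97/18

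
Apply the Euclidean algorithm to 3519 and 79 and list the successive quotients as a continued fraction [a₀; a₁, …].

[44; 1, 1, 5, 7]

3519 = 44·79 + 43, so a_0 = 44
79 = 1·43 + 36, so a_1 = 1
43 = 1·36 + 7, so a_2 = 1
36 = 5·7 + 1, so a_3 = 5
7 = 7·1 + 0, so a_4 = 7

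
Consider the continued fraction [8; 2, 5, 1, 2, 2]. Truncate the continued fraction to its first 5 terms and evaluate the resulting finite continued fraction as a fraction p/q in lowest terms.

Start with 2.
1 + 1/(2/1) = 1 + 1/2 = 3/2
5 + 1/(3/2) = 5 + 2/3 = 17/3
2 + 1/(17/3) = 2 + 3/17 = 37/17
8 + 1/(37/17) = 8 + 17/37 = 313/37

313/37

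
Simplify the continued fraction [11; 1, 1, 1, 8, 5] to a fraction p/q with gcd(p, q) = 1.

Start with 5.
8 + 1/(5/1) = 8 + 1/5 = 41/5
1 + 1/(41/5) = 1 + 5/41 = 46/41
1 + 1/(46/41) = 1 + 41/46 = 87/46
1 + 1/(87/46) = 1 + 46/87 = 133/87
11 + 1/(133/87) = 11 + 87/133 = 1550/133

1550/133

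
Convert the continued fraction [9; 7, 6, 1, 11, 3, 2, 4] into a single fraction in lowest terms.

172133/18833

Build up convergents one term at a time:
a_0 = 9: 9/1
a_1 = 7: 64/7
a_2 = 6: 393/43
a_3 = 1: 457/50
a_4 = 11: 5420/593
a_5 = 3: 16717/1829
a_6 = 2: 38854/4251
a_7 = 4: 172133/18833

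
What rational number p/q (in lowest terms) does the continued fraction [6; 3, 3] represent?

Start with 3.
3 + 1/(3/1) = 3 + 1/3 = 10/3
6 + 1/(10/3) = 6 + 3/10 = 63/10

63/10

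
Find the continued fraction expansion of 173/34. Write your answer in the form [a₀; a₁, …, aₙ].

[5; 11, 3]

173 ÷ 34 → quotient 5, remainder 3
34 ÷ 3 → quotient 11, remainder 1
3 ÷ 1 → quotient 3, remainder 0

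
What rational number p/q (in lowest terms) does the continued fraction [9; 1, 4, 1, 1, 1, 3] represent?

Starting at the tail and folding back:
Start with 3.
1 + 1/(3/1) = 1 + 1/3 = 4/3
1 + 1/(4/3) = 1 + 3/4 = 7/4
1 + 1/(7/4) = 1 + 4/7 = 11/7
4 + 1/(11/7) = 4 + 7/11 = 51/11
1 + 1/(51/11) = 1 + 11/51 = 62/51
9 + 1/(62/51) = 9 + 51/62 = 609/62

609/62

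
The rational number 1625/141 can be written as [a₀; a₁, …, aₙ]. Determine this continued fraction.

1625 = 11·141 + 74, so a_0 = 11
141 = 1·74 + 67, so a_1 = 1
74 = 1·67 + 7, so a_2 = 1
67 = 9·7 + 4, so a_3 = 9
7 = 1·4 + 3, so a_4 = 1
4 = 1·3 + 1, so a_5 = 1
3 = 3·1 + 0, so a_6 = 3

[11; 1, 1, 9, 1, 1, 3]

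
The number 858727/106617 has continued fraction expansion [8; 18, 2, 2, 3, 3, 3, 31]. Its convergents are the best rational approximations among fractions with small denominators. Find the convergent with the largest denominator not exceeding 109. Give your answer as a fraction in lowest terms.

List convergents until the denominator exceeds the bound:
a_0 = 8: 8/1  (≤ bound)
a_1 = 18: 145/18  (≤ bound)
a_2 = 2: 298/37  (≤ bound)
a_3 = 2: 741/92  (≤ bound)
a_4 = 3: 2521/313  (> 109, stop)

741/92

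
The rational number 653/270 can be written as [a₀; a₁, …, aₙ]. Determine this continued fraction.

Run the Euclidean algorithm, recording each quotient:
⌊653/270⌋ = 2, remainder 113
⌊270/113⌋ = 2, remainder 44
⌊113/44⌋ = 2, remainder 25
⌊44/25⌋ = 1, remainder 19
⌊25/19⌋ = 1, remainder 6
⌊19/6⌋ = 3, remainder 1
⌊6/1⌋ = 6, remainder 0

[2; 2, 2, 1, 1, 3, 6]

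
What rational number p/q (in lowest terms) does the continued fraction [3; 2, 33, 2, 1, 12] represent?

8983/2572

a_0 = 3: 3/1
a_1 = 2: 7/2
a_2 = 33: 234/67
a_3 = 2: 475/136
a_4 = 1: 709/203
a_5 = 12: 8983/2572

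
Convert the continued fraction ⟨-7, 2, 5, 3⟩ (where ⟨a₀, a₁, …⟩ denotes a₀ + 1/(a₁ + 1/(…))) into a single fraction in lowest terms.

-229/35

Start with 3.
5 + 1/(3/1) = 5 + 1/3 = 16/3
2 + 1/(16/3) = 2 + 3/16 = 35/16
-7 + 1/(35/16) = -7 + 16/35 = -229/35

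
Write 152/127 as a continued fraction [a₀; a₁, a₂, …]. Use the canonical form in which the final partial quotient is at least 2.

⌊152/127⌋ = 1, remainder 25
⌊127/25⌋ = 5, remainder 2
⌊25/2⌋ = 12, remainder 1
⌊2/1⌋ = 2, remainder 0

[1; 5, 12, 2]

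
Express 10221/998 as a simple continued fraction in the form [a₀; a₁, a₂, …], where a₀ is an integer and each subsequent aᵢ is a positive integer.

Run the Euclidean algorithm, recording each quotient:
10221 ÷ 998 → quotient 10, remainder 241
998 ÷ 241 → quotient 4, remainder 34
241 ÷ 34 → quotient 7, remainder 3
34 ÷ 3 → quotient 11, remainder 1
3 ÷ 1 → quotient 3, remainder 0

[10; 4, 7, 11, 3]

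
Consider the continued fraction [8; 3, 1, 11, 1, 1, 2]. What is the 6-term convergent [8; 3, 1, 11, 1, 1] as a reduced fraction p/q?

809/98

Start with 1.
1 + 1/(1/1) = 1 + 1/1 = 2/1
11 + 1/(2/1) = 11 + 1/2 = 23/2
1 + 1/(23/2) = 1 + 2/23 = 25/23
3 + 1/(25/23) = 3 + 23/25 = 98/25
8 + 1/(98/25) = 8 + 25/98 = 809/98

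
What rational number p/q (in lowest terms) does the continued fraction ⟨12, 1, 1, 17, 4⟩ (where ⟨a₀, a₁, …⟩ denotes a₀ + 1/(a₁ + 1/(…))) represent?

1777/142

Start with 4.
17 + 1/(4/1) = 17 + 1/4 = 69/4
1 + 1/(69/4) = 1 + 4/69 = 73/69
1 + 1/(73/69) = 1 + 69/73 = 142/73
12 + 1/(142/73) = 12 + 73/142 = 1777/142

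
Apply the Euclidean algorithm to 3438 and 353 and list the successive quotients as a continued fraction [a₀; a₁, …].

[9; 1, 2, 1, 5, 7, 2]

Apply division with remainder until the remainder is 0:
3438 ÷ 353 → quotient 9, remainder 261
353 ÷ 261 → quotient 1, remainder 92
261 ÷ 92 → quotient 2, remainder 77
92 ÷ 77 → quotient 1, remainder 15
77 ÷ 15 → quotient 5, remainder 2
15 ÷ 2 → quotient 7, remainder 1
2 ÷ 1 → quotient 2, remainder 0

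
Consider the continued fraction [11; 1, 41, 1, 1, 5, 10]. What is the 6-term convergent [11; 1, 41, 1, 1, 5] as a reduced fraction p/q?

5605/468

Starting at the tail and folding back:
Start with 5.
1 + 1/(5/1) = 1 + 1/5 = 6/5
1 + 1/(6/5) = 1 + 5/6 = 11/6
41 + 1/(11/6) = 41 + 6/11 = 457/11
1 + 1/(457/11) = 1 + 11/457 = 468/457
11 + 1/(468/457) = 11 + 457/468 = 5605/468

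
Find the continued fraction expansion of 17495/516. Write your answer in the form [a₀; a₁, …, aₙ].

⌊17495/516⌋ = 33, remainder 467
⌊516/467⌋ = 1, remainder 49
⌊467/49⌋ = 9, remainder 26
⌊49/26⌋ = 1, remainder 23
⌊26/23⌋ = 1, remainder 3
⌊23/3⌋ = 7, remainder 2
⌊3/2⌋ = 1, remainder 1
⌊2/1⌋ = 2, remainder 0

[33; 1, 9, 1, 1, 7, 1, 2]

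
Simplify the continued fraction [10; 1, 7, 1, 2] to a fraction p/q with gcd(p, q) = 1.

283/26

Collapse the nested fraction from the inside out:
Start with 2.
1 + 1/(2/1) = 1 + 1/2 = 3/2
7 + 1/(3/2) = 7 + 2/3 = 23/3
1 + 1/(23/3) = 1 + 3/23 = 26/23
10 + 1/(26/23) = 10 + 23/26 = 283/26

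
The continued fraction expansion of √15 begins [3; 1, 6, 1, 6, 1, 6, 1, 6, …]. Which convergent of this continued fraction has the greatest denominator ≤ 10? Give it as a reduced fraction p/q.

List convergents until the denominator exceeds the bound:
a_0 = 3: 3/1  (≤ bound)
a_1 = 1: 4/1  (≤ bound)
a_2 = 6: 27/7  (≤ bound)
a_3 = 1: 31/8  (≤ bound)
a_4 = 6: 213/55  (> 10, stop)

31/8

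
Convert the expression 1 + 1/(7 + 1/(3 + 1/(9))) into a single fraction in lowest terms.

233/205

Build up convergents one term at a time:
a_0 = 1: 1/1
a_1 = 7: 8/7
a_2 = 3: 25/22
a_3 = 9: 233/205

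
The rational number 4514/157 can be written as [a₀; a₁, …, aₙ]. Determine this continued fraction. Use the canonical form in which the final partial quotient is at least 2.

[28; 1, 3, 39]

4514 = 28·157 + 118, so a_0 = 28
157 = 1·118 + 39, so a_1 = 1
118 = 3·39 + 1, so a_2 = 3
39 = 39·1 + 0, so a_3 = 39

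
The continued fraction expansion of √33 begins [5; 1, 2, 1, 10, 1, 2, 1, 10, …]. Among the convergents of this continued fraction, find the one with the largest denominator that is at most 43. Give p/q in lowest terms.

a_0 = 5: 5/1  (≤ bound)
a_1 = 1: 6/1  (≤ bound)
a_2 = 2: 17/3  (≤ bound)
a_3 = 1: 23/4  (≤ bound)
a_4 = 10: 247/43  (≤ bound)
a_5 = 1: 270/47  (> 43, stop)

247/43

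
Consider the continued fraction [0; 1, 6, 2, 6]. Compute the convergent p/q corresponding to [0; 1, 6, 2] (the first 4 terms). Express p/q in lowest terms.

Work from the innermost term outward:
Start with 2.
6 + 1/(2/1) = 6 + 1/2 = 13/2
1 + 1/(13/2) = 1 + 2/13 = 15/13
0 + 1/(15/13) = 0 + 13/15 = 13/15

13/15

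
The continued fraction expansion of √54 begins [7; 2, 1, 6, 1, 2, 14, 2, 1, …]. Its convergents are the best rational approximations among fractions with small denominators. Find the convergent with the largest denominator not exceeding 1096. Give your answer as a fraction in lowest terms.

6959/947

a_0 = 7: 7/1  (≤ bound)
a_1 = 2: 15/2  (≤ bound)
a_2 = 1: 22/3  (≤ bound)
a_3 = 6: 147/20  (≤ bound)
a_4 = 1: 169/23  (≤ bound)
a_5 = 2: 485/66  (≤ bound)
a_6 = 14: 6959/947  (≤ bound)
a_7 = 2: 14403/1960  (> 1096, stop)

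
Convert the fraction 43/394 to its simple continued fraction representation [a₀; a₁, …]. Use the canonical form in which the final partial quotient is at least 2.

[0; 9, 6, 7]

Run the Euclidean algorithm, recording each quotient:
⌊43/394⌋ = 0, remainder 43
⌊394/43⌋ = 9, remainder 7
⌊43/7⌋ = 6, remainder 1
⌊7/1⌋ = 7, remainder 0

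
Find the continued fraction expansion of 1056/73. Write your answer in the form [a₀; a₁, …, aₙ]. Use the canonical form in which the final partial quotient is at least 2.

1056 = 14·73 + 34, so a_0 = 14
73 = 2·34 + 5, so a_1 = 2
34 = 6·5 + 4, so a_2 = 6
5 = 1·4 + 1, so a_3 = 1
4 = 4·1 + 0, so a_4 = 4

[14; 2, 6, 1, 4]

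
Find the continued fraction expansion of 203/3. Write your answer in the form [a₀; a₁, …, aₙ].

[67; 1, 2]

203 = 67·3 + 2, so a_0 = 67
3 = 1·2 + 1, so a_1 = 1
2 = 2·1 + 0, so a_2 = 2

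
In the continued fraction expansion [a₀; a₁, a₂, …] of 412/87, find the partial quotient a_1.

Repeatedly divide and take the remainder:
412 = 4·87 + 64, so a_0 = 4
87 = 1·64 + 23, so a_1 = 1

1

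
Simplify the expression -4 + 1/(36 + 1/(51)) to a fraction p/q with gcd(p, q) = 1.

a_0 = -4: -4/1
a_1 = 36: -143/36
a_2 = 51: -7297/1837

-7297/1837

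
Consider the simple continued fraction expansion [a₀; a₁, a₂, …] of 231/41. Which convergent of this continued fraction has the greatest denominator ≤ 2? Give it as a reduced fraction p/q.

a_0 = 5: 5/1  (≤ bound)
a_1 = 1: 6/1  (≤ bound)
a_2 = 1: 11/2  (≤ bound)
a_3 = 1: 17/3  (> 2, stop)

11/2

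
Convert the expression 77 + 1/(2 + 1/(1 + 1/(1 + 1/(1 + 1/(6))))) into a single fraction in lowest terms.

Start with 6.
1 + 1/(6/1) = 1 + 1/6 = 7/6
1 + 1/(7/6) = 1 + 6/7 = 13/7
1 + 1/(13/7) = 1 + 7/13 = 20/13
2 + 1/(20/13) = 2 + 13/20 = 53/20
77 + 1/(53/20) = 77 + 20/53 = 4101/53

4101/53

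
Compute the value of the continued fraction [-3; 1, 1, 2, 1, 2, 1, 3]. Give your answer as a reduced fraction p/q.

a_0 = -3: -3/1
a_1 = 1: -2/1
a_2 = 1: -5/2
a_3 = 2: -12/5
a_4 = 1: -17/7
a_5 = 2: -46/19
a_6 = 1: -63/26
a_7 = 3: -235/97

-235/97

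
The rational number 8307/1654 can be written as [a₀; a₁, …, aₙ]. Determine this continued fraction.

Apply division with remainder until the remainder is 0:
8307 ÷ 1654 → quotient 5, remainder 37
1654 ÷ 37 → quotient 44, remainder 26
37 ÷ 26 → quotient 1, remainder 11
26 ÷ 11 → quotient 2, remainder 4
11 ÷ 4 → quotient 2, remainder 3
4 ÷ 3 → quotient 1, remainder 1
3 ÷ 1 → quotient 3, remainder 0

[5; 44, 1, 2, 2, 1, 3]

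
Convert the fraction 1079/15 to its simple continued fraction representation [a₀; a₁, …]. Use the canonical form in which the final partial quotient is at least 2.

[71; 1, 14]

1079 = 71·15 + 14, so a_0 = 71
15 = 1·14 + 1, so a_1 = 1
14 = 14·1 + 0, so a_2 = 14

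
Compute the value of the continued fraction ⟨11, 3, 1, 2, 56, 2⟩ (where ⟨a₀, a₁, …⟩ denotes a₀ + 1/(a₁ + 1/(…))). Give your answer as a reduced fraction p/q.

14102/1251

Starting at the tail and folding back:
Start with 2.
56 + 1/(2/1) = 56 + 1/2 = 113/2
2 + 1/(113/2) = 2 + 2/113 = 228/113
1 + 1/(228/113) = 1 + 113/228 = 341/228
3 + 1/(341/228) = 3 + 228/341 = 1251/341
11 + 1/(1251/341) = 11 + 341/1251 = 14102/1251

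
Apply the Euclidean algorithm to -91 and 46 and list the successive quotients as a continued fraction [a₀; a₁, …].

[-2; 46]

-91 ÷ 46 → quotient -2, remainder 1
46 ÷ 1 → quotient 46, remainder 0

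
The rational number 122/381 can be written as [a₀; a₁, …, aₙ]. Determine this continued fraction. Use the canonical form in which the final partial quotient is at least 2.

Repeatedly divide and take the remainder:
122 = 0·381 + 122, so a_0 = 0
381 = 3·122 + 15, so a_1 = 3
122 = 8·15 + 2, so a_2 = 8
15 = 7·2 + 1, so a_3 = 7
2 = 2·1 + 0, so a_4 = 2

[0; 3, 8, 7, 2]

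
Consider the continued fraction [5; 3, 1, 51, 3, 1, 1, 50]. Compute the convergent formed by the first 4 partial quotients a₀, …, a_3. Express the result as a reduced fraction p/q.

1087/207

a_0 = 5: 5/1
a_1 = 3: 16/3
a_2 = 1: 21/4
a_3 = 51: 1087/207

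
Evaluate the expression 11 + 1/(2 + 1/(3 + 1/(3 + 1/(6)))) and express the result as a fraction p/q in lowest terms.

Start with 6.
3 + 1/(6/1) = 3 + 1/6 = 19/6
3 + 1/(19/6) = 3 + 6/19 = 63/19
2 + 1/(63/19) = 2 + 19/63 = 145/63
11 + 1/(145/63) = 11 + 63/145 = 1658/145

1658/145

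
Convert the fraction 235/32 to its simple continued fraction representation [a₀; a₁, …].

[7; 2, 1, 10]

235 ÷ 32 → quotient 7, remainder 11
32 ÷ 11 → quotient 2, remainder 10
11 ÷ 10 → quotient 1, remainder 1
10 ÷ 1 → quotient 10, remainder 0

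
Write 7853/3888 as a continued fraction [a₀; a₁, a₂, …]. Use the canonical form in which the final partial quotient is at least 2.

[2; 50, 2, 38]

Repeatedly divide and take the remainder:
7853 ÷ 3888 → quotient 2, remainder 77
3888 ÷ 77 → quotient 50, remainder 38
77 ÷ 38 → quotient 2, remainder 1
38 ÷ 1 → quotient 38, remainder 0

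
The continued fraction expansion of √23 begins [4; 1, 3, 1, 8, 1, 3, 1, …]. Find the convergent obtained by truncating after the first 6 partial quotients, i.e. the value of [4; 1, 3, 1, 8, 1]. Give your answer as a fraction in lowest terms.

235/49

Use the convergent recurrence hₖ = aₖ·hₖ₋₁ + hₖ₋₂ (and likewise for the denominators kₖ):
a_0 = 4: 4/1
a_1 = 1: 5/1
a_2 = 3: 19/4
a_3 = 1: 24/5
a_4 = 8: 211/44
a_5 = 1: 235/49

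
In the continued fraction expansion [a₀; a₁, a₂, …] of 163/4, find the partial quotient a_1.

163 ÷ 4 → quotient 40, remainder 3
4 ÷ 3 → quotient 1, remainder 1

1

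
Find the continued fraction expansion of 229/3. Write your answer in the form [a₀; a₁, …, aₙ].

229 ÷ 3 → quotient 76, remainder 1
3 ÷ 1 → quotient 3, remainder 0

[76; 3]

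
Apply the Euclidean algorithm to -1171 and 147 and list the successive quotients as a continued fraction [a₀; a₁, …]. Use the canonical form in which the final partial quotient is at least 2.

Apply division with remainder until the remainder is 0:
⌊-1171/147⌋ = -8, remainder 5
⌊147/5⌋ = 29, remainder 2
⌊5/2⌋ = 2, remainder 1
⌊2/1⌋ = 2, remainder 0

[-8; 29, 2, 2]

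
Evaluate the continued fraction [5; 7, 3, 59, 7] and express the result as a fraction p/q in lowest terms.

Work from the innermost term outward:
Start with 7.
59 + 1/(7/1) = 59 + 1/7 = 414/7
3 + 1/(414/7) = 3 + 7/414 = 1249/414
7 + 1/(1249/414) = 7 + 414/1249 = 9157/1249
5 + 1/(9157/1249) = 5 + 1249/9157 = 47034/9157

47034/9157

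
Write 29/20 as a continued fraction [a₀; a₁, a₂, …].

[1; 2, 4, 2]

29 ÷ 20 → quotient 1, remainder 9
20 ÷ 9 → quotient 2, remainder 2
9 ÷ 2 → quotient 4, remainder 1
2 ÷ 1 → quotient 2, remainder 0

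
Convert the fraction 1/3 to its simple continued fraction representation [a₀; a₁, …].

⌊1/3⌋ = 0, remainder 1
⌊3/1⌋ = 3, remainder 0

[0; 3]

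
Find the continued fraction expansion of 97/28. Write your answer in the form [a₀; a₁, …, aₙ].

[3; 2, 6, 2]

97 = 3·28 + 13, so a_0 = 3
28 = 2·13 + 2, so a_1 = 2
13 = 6·2 + 1, so a_2 = 6
2 = 2·1 + 0, so a_3 = 2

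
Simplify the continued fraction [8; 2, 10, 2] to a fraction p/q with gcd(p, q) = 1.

373/44

Compute successive convergents:
a_0 = 8: 8/1
a_1 = 2: 17/2
a_2 = 10: 178/21
a_3 = 2: 373/44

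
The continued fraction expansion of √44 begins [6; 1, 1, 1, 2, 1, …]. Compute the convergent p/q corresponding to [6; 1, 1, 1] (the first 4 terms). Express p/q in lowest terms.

20/3

a_0 = 6: 6/1
a_1 = 1: 7/1
a_2 = 1: 13/2
a_3 = 1: 20/3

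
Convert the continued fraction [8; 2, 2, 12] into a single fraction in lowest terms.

Start with 12.
2 + 1/(12/1) = 2 + 1/12 = 25/12
2 + 1/(25/12) = 2 + 12/25 = 62/25
8 + 1/(62/25) = 8 + 25/62 = 521/62

521/62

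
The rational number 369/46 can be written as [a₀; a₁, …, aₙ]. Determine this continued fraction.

⌊369/46⌋ = 8, remainder 1
⌊46/1⌋ = 46, remainder 0

[8; 46]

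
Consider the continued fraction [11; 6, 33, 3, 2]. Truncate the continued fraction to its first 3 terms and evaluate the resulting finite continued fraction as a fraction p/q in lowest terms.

2222/199

Start with 33.
6 + 1/(33/1) = 6 + 1/33 = 199/33
11 + 1/(199/33) = 11 + 33/199 = 2222/199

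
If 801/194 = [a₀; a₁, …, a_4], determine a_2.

Apply division with remainder until the remainder is 0:
801 ÷ 194 → quotient 4, remainder 25
194 ÷ 25 → quotient 7, remainder 19
25 ÷ 19 → quotient 1, remainder 6

1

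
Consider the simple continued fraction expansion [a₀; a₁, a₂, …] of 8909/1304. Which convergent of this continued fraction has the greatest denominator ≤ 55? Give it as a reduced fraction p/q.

41/6

a_0 = 6: 6/1  (≤ bound)
a_1 = 1: 7/1  (≤ bound)
a_2 = 4: 34/5  (≤ bound)
a_3 = 1: 41/6  (≤ bound)
a_4 = 20: 854/125  (> 55, stop)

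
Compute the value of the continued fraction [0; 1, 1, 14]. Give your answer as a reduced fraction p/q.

15/29

Collapse the nested fraction from the inside out:
Start with 14.
1 + 1/(14/1) = 1 + 1/14 = 15/14
1 + 1/(15/14) = 1 + 14/15 = 29/15
0 + 1/(29/15) = 0 + 15/29 = 15/29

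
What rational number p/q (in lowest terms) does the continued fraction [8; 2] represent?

Start with 2.
8 + 1/(2/1) = 8 + 1/2 = 17/2

17/2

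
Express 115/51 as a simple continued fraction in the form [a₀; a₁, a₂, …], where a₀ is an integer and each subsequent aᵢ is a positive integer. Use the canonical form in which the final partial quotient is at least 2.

Repeatedly divide and take the remainder:
115 = 2·51 + 13, so a_0 = 2
51 = 3·13 + 12, so a_1 = 3
13 = 1·12 + 1, so a_2 = 1
12 = 12·1 + 0, so a_3 = 12

[2; 3, 1, 12]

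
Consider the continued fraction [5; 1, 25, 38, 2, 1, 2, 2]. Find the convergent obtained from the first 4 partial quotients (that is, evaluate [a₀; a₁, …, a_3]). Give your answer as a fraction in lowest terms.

5896/989

a_0 = 5: 5/1
a_1 = 1: 6/1
a_2 = 25: 155/26
a_3 = 38: 5896/989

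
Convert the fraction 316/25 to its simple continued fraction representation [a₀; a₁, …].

Apply division with remainder until the remainder is 0:
⌊316/25⌋ = 12, remainder 16
⌊25/16⌋ = 1, remainder 9
⌊16/9⌋ = 1, remainder 7
⌊9/7⌋ = 1, remainder 2
⌊7/2⌋ = 3, remainder 1
⌊2/1⌋ = 2, remainder 0

[12; 1, 1, 1, 3, 2]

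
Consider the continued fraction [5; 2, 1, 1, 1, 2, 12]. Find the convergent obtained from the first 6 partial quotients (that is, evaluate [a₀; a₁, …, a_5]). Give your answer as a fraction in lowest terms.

Start with 2.
1 + 1/(2/1) = 1 + 1/2 = 3/2
1 + 1/(3/2) = 1 + 2/3 = 5/3
1 + 1/(5/3) = 1 + 3/5 = 8/5
2 + 1/(8/5) = 2 + 5/8 = 21/8
5 + 1/(21/8) = 5 + 8/21 = 113/21

113/21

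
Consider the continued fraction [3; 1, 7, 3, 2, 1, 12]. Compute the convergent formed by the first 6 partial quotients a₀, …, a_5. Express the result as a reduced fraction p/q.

Start with 1.
2 + 1/(1/1) = 2 + 1/1 = 3/1
3 + 1/(3/1) = 3 + 1/3 = 10/3
7 + 1/(10/3) = 7 + 3/10 = 73/10
1 + 1/(73/10) = 1 + 10/73 = 83/73
3 + 1/(83/73) = 3 + 73/83 = 322/83

322/83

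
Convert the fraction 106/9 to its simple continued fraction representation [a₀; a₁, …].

⌊106/9⌋ = 11, remainder 7
⌊9/7⌋ = 1, remainder 2
⌊7/2⌋ = 3, remainder 1
⌊2/1⌋ = 2, remainder 0

[11; 1, 3, 2]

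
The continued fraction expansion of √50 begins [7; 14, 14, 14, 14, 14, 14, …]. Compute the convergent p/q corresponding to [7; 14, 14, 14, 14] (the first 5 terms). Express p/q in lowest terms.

Use the convergent recurrence hₖ = aₖ·hₖ₋₁ + hₖ₋₂ (and likewise for the denominators kₖ):
a_0 = 7: 7/1
a_1 = 14: 99/14
a_2 = 14: 1393/197
a_3 = 14: 19601/2772
a_4 = 14: 275807/39005

275807/39005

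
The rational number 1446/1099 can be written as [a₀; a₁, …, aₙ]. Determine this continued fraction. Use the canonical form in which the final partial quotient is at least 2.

[1; 3, 5, 1, 57]

Run the Euclidean algorithm, recording each quotient:
⌊1446/1099⌋ = 1, remainder 347
⌊1099/347⌋ = 3, remainder 58
⌊347/58⌋ = 5, remainder 57
⌊58/57⌋ = 1, remainder 1
⌊57/1⌋ = 57, remainder 0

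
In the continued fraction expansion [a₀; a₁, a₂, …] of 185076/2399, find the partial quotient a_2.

⌊185076/2399⌋ = 77, remainder 353
⌊2399/353⌋ = 6, remainder 281
⌊353/281⌋ = 1, remainder 72

1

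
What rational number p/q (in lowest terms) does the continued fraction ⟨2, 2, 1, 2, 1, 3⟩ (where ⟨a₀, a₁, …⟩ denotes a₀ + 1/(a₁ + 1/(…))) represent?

Start with 3.
1 + 1/(3/1) = 1 + 1/3 = 4/3
2 + 1/(4/3) = 2 + 3/4 = 11/4
1 + 1/(11/4) = 1 + 4/11 = 15/11
2 + 1/(15/11) = 2 + 11/15 = 41/15
2 + 1/(41/15) = 2 + 15/41 = 97/41

97/41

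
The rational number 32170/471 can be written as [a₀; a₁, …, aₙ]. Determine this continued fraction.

32170 ÷ 471 → quotient 68, remainder 142
471 ÷ 142 → quotient 3, remainder 45
142 ÷ 45 → quotient 3, remainder 7
45 ÷ 7 → quotient 6, remainder 3
7 ÷ 3 → quotient 2, remainder 1
3 ÷ 1 → quotient 3, remainder 0

[68; 3, 3, 6, 2, 3]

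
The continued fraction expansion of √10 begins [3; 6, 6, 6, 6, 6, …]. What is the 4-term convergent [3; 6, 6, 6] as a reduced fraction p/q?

Collapse the nested fraction from the inside out:
Start with 6.
6 + 1/(6/1) = 6 + 1/6 = 37/6
6 + 1/(37/6) = 6 + 6/37 = 228/37
3 + 1/(228/37) = 3 + 37/228 = 721/228

721/228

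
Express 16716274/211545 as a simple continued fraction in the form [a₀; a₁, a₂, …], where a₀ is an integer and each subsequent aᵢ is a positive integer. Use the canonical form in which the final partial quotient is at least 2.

⌊16716274/211545⌋ = 79, remainder 4219
⌊211545/4219⌋ = 50, remainder 595
⌊4219/595⌋ = 7, remainder 54
⌊595/54⌋ = 11, remainder 1
⌊54/1⌋ = 54, remainder 0

[79; 50, 7, 11, 54]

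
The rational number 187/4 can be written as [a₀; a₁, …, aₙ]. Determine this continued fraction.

187 = 46·4 + 3, so a_0 = 46
4 = 1·3 + 1, so a_1 = 1
3 = 3·1 + 0, so a_2 = 3

[46; 1, 3]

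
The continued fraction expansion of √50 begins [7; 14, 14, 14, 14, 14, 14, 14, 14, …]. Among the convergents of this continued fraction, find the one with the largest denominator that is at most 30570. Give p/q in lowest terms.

19601/2772

a_0 = 7: 7/1  (≤ bound)
a_1 = 14: 99/14  (≤ bound)
a_2 = 14: 1393/197  (≤ bound)
a_3 = 14: 19601/2772  (≤ bound)
a_4 = 14: 275807/39005  (> 30570, stop)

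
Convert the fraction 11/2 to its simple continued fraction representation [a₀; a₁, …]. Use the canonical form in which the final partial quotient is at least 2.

11 = 5·2 + 1, so a_0 = 5
2 = 2·1 + 0, so a_1 = 2

[5; 2]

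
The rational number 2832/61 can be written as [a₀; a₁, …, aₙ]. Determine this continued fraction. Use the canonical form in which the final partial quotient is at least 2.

[46; 2, 2, 1, 8]

Run the Euclidean algorithm, recording each quotient:
2832 ÷ 61 → quotient 46, remainder 26
61 ÷ 26 → quotient 2, remainder 9
26 ÷ 9 → quotient 2, remainder 8
9 ÷ 8 → quotient 1, remainder 1
8 ÷ 1 → quotient 8, remainder 0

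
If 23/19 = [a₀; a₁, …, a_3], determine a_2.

23 = 1·19 + 4, so a_0 = 1
19 = 4·4 + 3, so a_1 = 4
4 = 1·3 + 1, so a_2 = 1

1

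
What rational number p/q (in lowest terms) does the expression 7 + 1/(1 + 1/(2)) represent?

23/3

Starting at the tail and folding back:
Start with 2.
1 + 1/(2/1) = 1 + 1/2 = 3/2
7 + 1/(3/2) = 7 + 2/3 = 23/3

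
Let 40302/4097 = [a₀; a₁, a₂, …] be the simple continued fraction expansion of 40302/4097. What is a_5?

1

Apply division with remainder until the remainder is 0:
40302 = 9·4097 + 3429, so a_0 = 9
4097 = 1·3429 + 668, so a_1 = 1
3429 = 5·668 + 89, so a_2 = 5
668 = 7·89 + 45, so a_3 = 7
89 = 1·45 + 44, so a_4 = 1
45 = 1·44 + 1, so a_5 = 1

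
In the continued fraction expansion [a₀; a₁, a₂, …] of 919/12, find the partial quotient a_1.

1

Repeatedly divide and take the remainder:
919 = 76·12 + 7, so a_0 = 76
12 = 1·7 + 5, so a_1 = 1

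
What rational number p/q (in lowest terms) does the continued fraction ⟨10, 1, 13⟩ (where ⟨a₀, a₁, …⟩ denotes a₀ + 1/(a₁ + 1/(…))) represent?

153/14

a_0 = 10: 10/1
a_1 = 1: 11/1
a_2 = 13: 153/14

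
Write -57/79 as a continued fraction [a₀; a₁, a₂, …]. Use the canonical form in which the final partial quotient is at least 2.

[-1; 3, 1, 1, 2, 4]

-57 = -1·79 + 22, so a_0 = -1
79 = 3·22 + 13, so a_1 = 3
22 = 1·13 + 9, so a_2 = 1
13 = 1·9 + 4, so a_3 = 1
9 = 2·4 + 1, so a_4 = 2
4 = 4·1 + 0, so a_5 = 4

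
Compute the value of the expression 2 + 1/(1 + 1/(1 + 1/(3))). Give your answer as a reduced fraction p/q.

Use the convergent recurrence hₖ = aₖ·hₖ₋₁ + hₖ₋₂ (and likewise for the denominators kₖ):
a_0 = 2: 2/1
a_1 = 1: 3/1
a_2 = 1: 5/2
a_3 = 3: 18/7

18/7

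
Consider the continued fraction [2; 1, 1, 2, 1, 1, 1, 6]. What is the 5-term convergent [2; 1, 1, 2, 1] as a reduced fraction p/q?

18/7

a_0 = 2: 2/1
a_1 = 1: 3/1
a_2 = 1: 5/2
a_3 = 2: 13/5
a_4 = 1: 18/7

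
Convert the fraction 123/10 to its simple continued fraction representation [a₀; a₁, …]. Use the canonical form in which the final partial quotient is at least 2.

Run the Euclidean algorithm, recording each quotient:
⌊123/10⌋ = 12, remainder 3
⌊10/3⌋ = 3, remainder 1
⌊3/1⌋ = 3, remainder 0

[12; 3, 3]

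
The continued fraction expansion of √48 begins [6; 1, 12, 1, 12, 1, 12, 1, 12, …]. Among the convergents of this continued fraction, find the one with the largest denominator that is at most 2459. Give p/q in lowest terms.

a_0 = 6: 6/1  (≤ bound)
a_1 = 1: 7/1  (≤ bound)
a_2 = 12: 90/13  (≤ bound)
a_3 = 1: 97/14  (≤ bound)
a_4 = 12: 1254/181  (≤ bound)
a_5 = 1: 1351/195  (≤ bound)
a_6 = 12: 17466/2521  (> 2459, stop)

1351/195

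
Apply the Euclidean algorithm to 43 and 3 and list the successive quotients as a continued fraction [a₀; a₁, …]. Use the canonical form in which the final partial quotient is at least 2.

[14; 3]

43 = 14·3 + 1, so a_0 = 14
3 = 3·1 + 0, so a_1 = 3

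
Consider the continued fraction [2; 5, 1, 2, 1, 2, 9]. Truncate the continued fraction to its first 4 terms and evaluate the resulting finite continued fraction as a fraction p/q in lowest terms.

Start with 2.
1 + 1/(2/1) = 1 + 1/2 = 3/2
5 + 1/(3/2) = 5 + 2/3 = 17/3
2 + 1/(17/3) = 2 + 3/17 = 37/17

37/17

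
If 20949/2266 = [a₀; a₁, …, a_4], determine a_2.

12

20949 = 9·2266 + 555, so a_0 = 9
2266 = 4·555 + 46, so a_1 = 4
555 = 12·46 + 3, so a_2 = 12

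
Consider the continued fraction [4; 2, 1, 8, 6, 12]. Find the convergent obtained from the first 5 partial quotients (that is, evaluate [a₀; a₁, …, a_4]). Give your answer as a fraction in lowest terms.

Starting at the tail and folding back:
Start with 6.
8 + 1/(6/1) = 8 + 1/6 = 49/6
1 + 1/(49/6) = 1 + 6/49 = 55/49
2 + 1/(55/49) = 2 + 49/55 = 159/55
4 + 1/(159/55) = 4 + 55/159 = 691/159

691/159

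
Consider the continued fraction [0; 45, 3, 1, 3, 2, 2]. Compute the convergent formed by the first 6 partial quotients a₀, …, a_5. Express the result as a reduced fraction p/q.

34/1539

Use the convergent recurrence hₖ = aₖ·hₖ₋₁ + hₖ₋₂ (and likewise for the denominators kₖ):
a_0 = 0: 0/1
a_1 = 45: 1/45
a_2 = 3: 3/136
a_3 = 1: 4/181
a_4 = 3: 15/679
a_5 = 2: 34/1539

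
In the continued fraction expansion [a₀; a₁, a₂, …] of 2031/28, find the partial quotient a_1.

1

2031 = 72·28 + 15, so a_0 = 72
28 = 1·15 + 13, so a_1 = 1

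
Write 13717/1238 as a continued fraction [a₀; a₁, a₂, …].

[11; 12, 1, 1, 49]

13717 ÷ 1238 → quotient 11, remainder 99
1238 ÷ 99 → quotient 12, remainder 50
99 ÷ 50 → quotient 1, remainder 49
50 ÷ 49 → quotient 1, remainder 1
49 ÷ 1 → quotient 49, remainder 0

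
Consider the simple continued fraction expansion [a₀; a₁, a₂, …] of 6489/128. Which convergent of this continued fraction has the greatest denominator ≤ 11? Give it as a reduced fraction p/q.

a_0 = 50: 50/1  (≤ bound)
a_1 = 1: 51/1  (≤ bound)
a_2 = 2: 152/3  (≤ bound)
a_3 = 3: 507/10  (≤ bound)
a_4 = 1: 659/13  (> 11, stop)

507/10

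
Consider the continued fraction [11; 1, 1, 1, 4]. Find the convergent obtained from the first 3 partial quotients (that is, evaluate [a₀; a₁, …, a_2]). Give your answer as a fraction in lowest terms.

a_0 = 11: 11/1
a_1 = 1: 12/1
a_2 = 1: 23/2

23/2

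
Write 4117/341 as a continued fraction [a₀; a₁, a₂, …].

Run the Euclidean algorithm, recording each quotient:
⌊4117/341⌋ = 12, remainder 25
⌊341/25⌋ = 13, remainder 16
⌊25/16⌋ = 1, remainder 9
⌊16/9⌋ = 1, remainder 7
⌊9/7⌋ = 1, remainder 2
⌊7/2⌋ = 3, remainder 1
⌊2/1⌋ = 2, remainder 0

[12; 13, 1, 1, 1, 3, 2]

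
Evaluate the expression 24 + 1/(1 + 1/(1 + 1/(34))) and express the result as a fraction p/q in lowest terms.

1691/69

Starting at the tail and folding back:
Start with 34.
1 + 1/(34/1) = 1 + 1/34 = 35/34
1 + 1/(35/34) = 1 + 34/35 = 69/35
24 + 1/(69/35) = 24 + 35/69 = 1691/69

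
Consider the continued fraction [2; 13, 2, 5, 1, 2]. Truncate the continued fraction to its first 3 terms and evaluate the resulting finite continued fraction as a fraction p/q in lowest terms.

56/27

a_0 = 2: 2/1
a_1 = 13: 27/13
a_2 = 2: 56/27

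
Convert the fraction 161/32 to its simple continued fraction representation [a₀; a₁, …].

[5; 32]

Apply division with remainder until the remainder is 0:
161 ÷ 32 → quotient 5, remainder 1
32 ÷ 1 → quotient 32, remainder 0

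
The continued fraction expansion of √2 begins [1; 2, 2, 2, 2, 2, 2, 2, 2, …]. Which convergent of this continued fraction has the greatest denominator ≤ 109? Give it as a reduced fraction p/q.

99/70

List convergents until the denominator exceeds the bound:
a_0 = 1: 1/1  (≤ bound)
a_1 = 2: 3/2  (≤ bound)
a_2 = 2: 7/5  (≤ bound)
a_3 = 2: 17/12  (≤ bound)
a_4 = 2: 41/29  (≤ bound)
a_5 = 2: 99/70  (≤ bound)
a_6 = 2: 239/169  (> 109, stop)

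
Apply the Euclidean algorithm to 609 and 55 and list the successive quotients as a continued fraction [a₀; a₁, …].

609 = 11·55 + 4, so a_0 = 11
55 = 13·4 + 3, so a_1 = 13
4 = 1·3 + 1, so a_2 = 1
3 = 3·1 + 0, so a_3 = 3

[11; 13, 1, 3]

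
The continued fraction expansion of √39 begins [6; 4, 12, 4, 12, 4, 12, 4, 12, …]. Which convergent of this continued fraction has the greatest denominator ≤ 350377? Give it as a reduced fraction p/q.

764394/122401

a_0 = 6: 6/1  (≤ bound)
a_1 = 4: 25/4  (≤ bound)
a_2 = 12: 306/49  (≤ bound)
a_3 = 4: 1249/200  (≤ bound)
a_4 = 12: 15294/2449  (≤ bound)
a_5 = 4: 62425/9996  (≤ bound)
a_6 = 12: 764394/122401  (≤ bound)
a_7 = 4: 3120001/499600  (> 350377, stop)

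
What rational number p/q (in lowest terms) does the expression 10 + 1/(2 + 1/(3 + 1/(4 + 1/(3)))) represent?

Build up convergents one term at a time:
a_0 = 10: 10/1
a_1 = 2: 21/2
a_2 = 3: 73/7
a_3 = 4: 313/30
a_4 = 3: 1012/97

1012/97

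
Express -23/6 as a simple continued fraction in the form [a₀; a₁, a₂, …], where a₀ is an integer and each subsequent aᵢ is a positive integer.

[-4; 6]

Run the Euclidean algorithm, recording each quotient:
-23 ÷ 6 → quotient -4, remainder 1
6 ÷ 1 → quotient 6, remainder 0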